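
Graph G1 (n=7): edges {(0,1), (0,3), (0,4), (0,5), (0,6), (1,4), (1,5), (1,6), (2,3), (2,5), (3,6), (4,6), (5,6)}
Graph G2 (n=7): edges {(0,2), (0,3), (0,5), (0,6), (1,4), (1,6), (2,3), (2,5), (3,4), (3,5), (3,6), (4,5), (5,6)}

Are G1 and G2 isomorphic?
Yes, isomorphic

The graphs are isomorphic.
One valid mapping φ: V(G1) → V(G2): 0→5, 1→0, 2→1, 3→4, 4→2, 5→6, 6→3

Verify φ preserves adjacency — for each edge of G1, its image is an edge of G2:
  (0,1) → (φ(0),φ(1)) = (0,5) ∈ E(G2) ✓
  (0,3) → (φ(0),φ(3)) = (4,5) ∈ E(G2) ✓
  (0,4) → (φ(0),φ(4)) = (2,5) ∈ E(G2) ✓
  (0,5) → (φ(0),φ(5)) = (5,6) ∈ E(G2) ✓
  (0,6) → (φ(0),φ(6)) = (3,5) ∈ E(G2) ✓
  (1,4) → (φ(1),φ(4)) = (0,2) ∈ E(G2) ✓
  (1,5) → (φ(1),φ(5)) = (0,6) ∈ E(G2) ✓
  (1,6) → (φ(1),φ(6)) = (0,3) ∈ E(G2) ✓
  (2,3) → (φ(2),φ(3)) = (1,4) ∈ E(G2) ✓
  (2,5) → (φ(2),φ(5)) = (1,6) ∈ E(G2) ✓
  (3,6) → (φ(3),φ(6)) = (3,4) ∈ E(G2) ✓
  (4,6) → (φ(4),φ(6)) = (2,3) ∈ E(G2) ✓
  (5,6) → (φ(5),φ(6)) = (3,6) ∈ E(G2) ✓
All 13 edges of G1 map to edges of G2, and |E(G1)| = |E(G2)| = 13, so φ is a bijection on edges as well as vertices. Hence G1 ≅ G2.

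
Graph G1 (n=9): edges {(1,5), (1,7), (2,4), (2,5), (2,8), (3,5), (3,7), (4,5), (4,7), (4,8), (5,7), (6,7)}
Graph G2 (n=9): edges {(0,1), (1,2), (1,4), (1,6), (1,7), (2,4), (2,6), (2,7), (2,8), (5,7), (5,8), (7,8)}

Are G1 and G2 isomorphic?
Yes, isomorphic

The graphs are isomorphic.
One valid mapping φ: V(G1) → V(G2): 0→3, 1→4, 2→8, 3→6, 4→7, 5→2, 6→0, 7→1, 8→5

Verify φ preserves adjacency — for each edge of G1, its image is an edge of G2:
  (1,5) → (φ(1),φ(5)) = (2,4) ∈ E(G2) ✓
  (1,7) → (φ(1),φ(7)) = (1,4) ∈ E(G2) ✓
  (2,4) → (φ(2),φ(4)) = (7,8) ∈ E(G2) ✓
  (2,5) → (φ(2),φ(5)) = (2,8) ∈ E(G2) ✓
  (2,8) → (φ(2),φ(8)) = (5,8) ∈ E(G2) ✓
  (3,5) → (φ(3),φ(5)) = (2,6) ∈ E(G2) ✓
  (3,7) → (φ(3),φ(7)) = (1,6) ∈ E(G2) ✓
  (4,5) → (φ(4),φ(5)) = (2,7) ∈ E(G2) ✓
  (4,7) → (φ(4),φ(7)) = (1,7) ∈ E(G2) ✓
  (4,8) → (φ(4),φ(8)) = (5,7) ∈ E(G2) ✓
  (5,7) → (φ(5),φ(7)) = (1,2) ∈ E(G2) ✓
  (6,7) → (φ(6),φ(7)) = (0,1) ∈ E(G2) ✓
All 12 edges of G1 map to edges of G2, and |E(G1)| = |E(G2)| = 12, so φ is a bijection on edges as well as vertices. Hence G1 ≅ G2.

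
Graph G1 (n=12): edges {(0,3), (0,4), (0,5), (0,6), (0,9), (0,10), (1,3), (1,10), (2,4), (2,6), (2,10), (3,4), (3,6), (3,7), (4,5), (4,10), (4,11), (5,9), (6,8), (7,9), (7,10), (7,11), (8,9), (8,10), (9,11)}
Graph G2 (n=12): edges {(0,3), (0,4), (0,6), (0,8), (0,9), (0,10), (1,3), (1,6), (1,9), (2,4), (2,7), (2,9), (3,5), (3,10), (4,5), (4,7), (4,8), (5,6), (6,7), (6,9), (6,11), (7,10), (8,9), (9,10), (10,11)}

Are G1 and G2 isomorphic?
Yes, isomorphic

The graphs are isomorphic.
One valid mapping φ: V(G1) → V(G2): 0→0, 1→11, 2→1, 3→10, 4→9, 5→8, 6→3, 7→7, 8→5, 9→4, 10→6, 11→2

Verify φ preserves adjacency — for each edge of G1, its image is an edge of G2:
  (0,3) → (φ(0),φ(3)) = (0,10) ∈ E(G2) ✓
  (0,4) → (φ(0),φ(4)) = (0,9) ∈ E(G2) ✓
  (0,5) → (φ(0),φ(5)) = (0,8) ∈ E(G2) ✓
  (0,6) → (φ(0),φ(6)) = (0,3) ∈ E(G2) ✓
  (0,9) → (φ(0),φ(9)) = (0,4) ∈ E(G2) ✓
  (0,10) → (φ(0),φ(10)) = (0,6) ∈ E(G2) ✓
  (1,3) → (φ(1),φ(3)) = (10,11) ∈ E(G2) ✓
  (1,10) → (φ(1),φ(10)) = (6,11) ∈ E(G2) ✓
  (2,4) → (φ(2),φ(4)) = (1,9) ∈ E(G2) ✓
  (2,6) → (φ(2),φ(6)) = (1,3) ∈ E(G2) ✓
  (2,10) → (φ(2),φ(10)) = (1,6) ∈ E(G2) ✓
  (3,4) → (φ(3),φ(4)) = (9,10) ∈ E(G2) ✓
  (3,6) → (φ(3),φ(6)) = (3,10) ∈ E(G2) ✓
  (3,7) → (φ(3),φ(7)) = (7,10) ∈ E(G2) ✓
  (4,5) → (φ(4),φ(5)) = (8,9) ∈ E(G2) ✓
  (4,10) → (φ(4),φ(10)) = (6,9) ∈ E(G2) ✓
  (4,11) → (φ(4),φ(11)) = (2,9) ∈ E(G2) ✓
  (5,9) → (φ(5),φ(9)) = (4,8) ∈ E(G2) ✓
  (6,8) → (φ(6),φ(8)) = (3,5) ∈ E(G2) ✓
  (7,9) → (φ(7),φ(9)) = (4,7) ∈ E(G2) ✓
  (7,10) → (φ(7),φ(10)) = (6,7) ∈ E(G2) ✓
  (7,11) → (φ(7),φ(11)) = (2,7) ∈ E(G2) ✓
  (8,9) → (φ(8),φ(9)) = (4,5) ∈ E(G2) ✓
  (8,10) → (φ(8),φ(10)) = (5,6) ∈ E(G2) ✓
  (9,11) → (φ(9),φ(11)) = (2,4) ∈ E(G2) ✓
All 25 edges of G1 map to edges of G2, and |E(G1)| = |E(G2)| = 25, so φ is a bijection on edges as well as vertices. Hence G1 ≅ G2.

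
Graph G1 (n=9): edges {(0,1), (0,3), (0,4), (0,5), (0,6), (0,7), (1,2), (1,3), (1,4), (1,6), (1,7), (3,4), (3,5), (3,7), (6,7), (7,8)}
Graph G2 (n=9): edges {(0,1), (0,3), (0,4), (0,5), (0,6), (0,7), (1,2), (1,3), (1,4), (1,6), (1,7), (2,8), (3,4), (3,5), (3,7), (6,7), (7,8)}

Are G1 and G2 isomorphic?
No, not isomorphic

The graphs are NOT isomorphic.

Counting edges: G1 has 16 edge(s); G2 has 17 edge(s).
Edge count is an isomorphism invariant (a bijection on vertices induces a bijection on edges), so differing edge counts rule out isomorphism.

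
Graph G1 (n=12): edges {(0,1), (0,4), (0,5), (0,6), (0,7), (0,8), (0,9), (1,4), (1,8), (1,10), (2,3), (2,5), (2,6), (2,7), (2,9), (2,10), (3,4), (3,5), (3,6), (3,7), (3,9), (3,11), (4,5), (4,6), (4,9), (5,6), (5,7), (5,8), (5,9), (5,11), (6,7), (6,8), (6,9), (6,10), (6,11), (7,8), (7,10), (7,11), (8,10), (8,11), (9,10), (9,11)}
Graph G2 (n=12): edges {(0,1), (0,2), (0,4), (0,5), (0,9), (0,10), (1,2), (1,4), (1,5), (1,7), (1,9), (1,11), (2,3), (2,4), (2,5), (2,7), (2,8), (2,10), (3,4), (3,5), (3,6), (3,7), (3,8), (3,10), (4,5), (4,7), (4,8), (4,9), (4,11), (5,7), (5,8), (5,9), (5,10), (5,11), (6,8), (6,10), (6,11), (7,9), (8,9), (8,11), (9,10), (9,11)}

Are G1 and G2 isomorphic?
Yes, isomorphic

The graphs are isomorphic.
One valid mapping φ: V(G1) → V(G2): 0→8, 1→6, 2→0, 3→1, 4→11, 5→4, 6→5, 7→2, 8→3, 9→9, 10→10, 11→7

Verify φ preserves adjacency — for each edge of G1, its image is an edge of G2:
  (0,1) → (φ(0),φ(1)) = (6,8) ∈ E(G2) ✓
  (0,4) → (φ(0),φ(4)) = (8,11) ∈ E(G2) ✓
  (0,5) → (φ(0),φ(5)) = (4,8) ∈ E(G2) ✓
  (0,6) → (φ(0),φ(6)) = (5,8) ∈ E(G2) ✓
  (0,7) → (φ(0),φ(7)) = (2,8) ∈ E(G2) ✓
  (0,8) → (φ(0),φ(8)) = (3,8) ∈ E(G2) ✓
  (0,9) → (φ(0),φ(9)) = (8,9) ∈ E(G2) ✓
  (1,4) → (φ(1),φ(4)) = (6,11) ∈ E(G2) ✓
  (1,8) → (φ(1),φ(8)) = (3,6) ∈ E(G2) ✓
  (1,10) → (φ(1),φ(10)) = (6,10) ∈ E(G2) ✓
  (2,3) → (φ(2),φ(3)) = (0,1) ∈ E(G2) ✓
  (2,5) → (φ(2),φ(5)) = (0,4) ∈ E(G2) ✓
  (2,6) → (φ(2),φ(6)) = (0,5) ∈ E(G2) ✓
  (2,7) → (φ(2),φ(7)) = (0,2) ∈ E(G2) ✓
  (2,9) → (φ(2),φ(9)) = (0,9) ∈ E(G2) ✓
  (2,10) → (φ(2),φ(10)) = (0,10) ∈ E(G2) ✓
  (3,4) → (φ(3),φ(4)) = (1,11) ∈ E(G2) ✓
  (3,5) → (φ(3),φ(5)) = (1,4) ∈ E(G2) ✓
  (3,6) → (φ(3),φ(6)) = (1,5) ∈ E(G2) ✓
  (3,7) → (φ(3),φ(7)) = (1,2) ∈ E(G2) ✓
  (3,9) → (φ(3),φ(9)) = (1,9) ∈ E(G2) ✓
  (3,11) → (φ(3),φ(11)) = (1,7) ∈ E(G2) ✓
  (4,5) → (φ(4),φ(5)) = (4,11) ∈ E(G2) ✓
  (4,6) → (φ(4),φ(6)) = (5,11) ∈ E(G2) ✓
  (4,9) → (φ(4),φ(9)) = (9,11) ∈ E(G2) ✓
  (5,6) → (φ(5),φ(6)) = (4,5) ∈ E(G2) ✓
  (5,7) → (φ(5),φ(7)) = (2,4) ∈ E(G2) ✓
  (5,8) → (φ(5),φ(8)) = (3,4) ∈ E(G2) ✓
  (5,9) → (φ(5),φ(9)) = (4,9) ∈ E(G2) ✓
  (5,11) → (φ(5),φ(11)) = (4,7) ∈ E(G2) ✓
  (6,7) → (φ(6),φ(7)) = (2,5) ∈ E(G2) ✓
  (6,8) → (φ(6),φ(8)) = (3,5) ∈ E(G2) ✓
  (6,9) → (φ(6),φ(9)) = (5,9) ∈ E(G2) ✓
  (6,10) → (φ(6),φ(10)) = (5,10) ∈ E(G2) ✓
  (6,11) → (φ(6),φ(11)) = (5,7) ∈ E(G2) ✓
  (7,8) → (φ(7),φ(8)) = (2,3) ∈ E(G2) ✓
  (7,10) → (φ(7),φ(10)) = (2,10) ∈ E(G2) ✓
  (7,11) → (φ(7),φ(11)) = (2,7) ∈ E(G2) ✓
  (8,10) → (φ(8),φ(10)) = (3,10) ∈ E(G2) ✓
  (8,11) → (φ(8),φ(11)) = (3,7) ∈ E(G2) ✓
  (9,10) → (φ(9),φ(10)) = (9,10) ∈ E(G2) ✓
  (9,11) → (φ(9),φ(11)) = (7,9) ∈ E(G2) ✓
All 42 edges of G1 map to edges of G2, and |E(G1)| = |E(G2)| = 42, so φ is a bijection on edges as well as vertices. Hence G1 ≅ G2.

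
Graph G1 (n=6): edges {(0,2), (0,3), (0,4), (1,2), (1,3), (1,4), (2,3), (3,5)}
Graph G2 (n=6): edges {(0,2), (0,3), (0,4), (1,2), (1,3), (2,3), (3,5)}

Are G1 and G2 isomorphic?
No, not isomorphic

The graphs are NOT isomorphic.

Counting edges: G1 has 8 edge(s); G2 has 7 edge(s).
Edge count is an isomorphism invariant (a bijection on vertices induces a bijection on edges), so differing edge counts rule out isomorphism.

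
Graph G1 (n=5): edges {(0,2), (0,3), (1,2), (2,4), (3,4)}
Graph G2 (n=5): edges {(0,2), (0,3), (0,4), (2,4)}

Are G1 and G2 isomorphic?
No, not isomorphic

The graphs are NOT isomorphic.

Degrees in G1: deg(0)=2, deg(1)=1, deg(2)=3, deg(3)=2, deg(4)=2.
Sorted degree sequence of G1: [3, 2, 2, 2, 1].
Degrees in G2: deg(0)=3, deg(1)=0, deg(2)=2, deg(3)=1, deg(4)=2.
Sorted degree sequence of G2: [3, 2, 2, 1, 0].
The (sorted) degree sequence is an isomorphism invariant, so since G1 and G2 have different degree sequences they cannot be isomorphic.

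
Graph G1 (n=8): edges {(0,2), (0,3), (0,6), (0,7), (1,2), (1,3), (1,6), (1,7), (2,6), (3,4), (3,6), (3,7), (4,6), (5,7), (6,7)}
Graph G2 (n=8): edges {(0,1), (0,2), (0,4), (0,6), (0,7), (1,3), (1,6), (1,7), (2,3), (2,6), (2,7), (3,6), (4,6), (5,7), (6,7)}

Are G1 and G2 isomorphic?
Yes, isomorphic

The graphs are isomorphic.
One valid mapping φ: V(G1) → V(G2): 0→2, 1→1, 2→3, 3→0, 4→4, 5→5, 6→6, 7→7

Verify φ preserves adjacency — for each edge of G1, its image is an edge of G2:
  (0,2) → (φ(0),φ(2)) = (2,3) ∈ E(G2) ✓
  (0,3) → (φ(0),φ(3)) = (0,2) ∈ E(G2) ✓
  (0,6) → (φ(0),φ(6)) = (2,6) ∈ E(G2) ✓
  (0,7) → (φ(0),φ(7)) = (2,7) ∈ E(G2) ✓
  (1,2) → (φ(1),φ(2)) = (1,3) ∈ E(G2) ✓
  (1,3) → (φ(1),φ(3)) = (0,1) ∈ E(G2) ✓
  (1,6) → (φ(1),φ(6)) = (1,6) ∈ E(G2) ✓
  (1,7) → (φ(1),φ(7)) = (1,7) ∈ E(G2) ✓
  (2,6) → (φ(2),φ(6)) = (3,6) ∈ E(G2) ✓
  (3,4) → (φ(3),φ(4)) = (0,4) ∈ E(G2) ✓
  (3,6) → (φ(3),φ(6)) = (0,6) ∈ E(G2) ✓
  (3,7) → (φ(3),φ(7)) = (0,7) ∈ E(G2) ✓
  (4,6) → (φ(4),φ(6)) = (4,6) ∈ E(G2) ✓
  (5,7) → (φ(5),φ(7)) = (5,7) ∈ E(G2) ✓
  (6,7) → (φ(6),φ(7)) = (6,7) ∈ E(G2) ✓
All 15 edges of G1 map to edges of G2, and |E(G1)| = |E(G2)| = 15, so φ is a bijection on edges as well as vertices. Hence G1 ≅ G2.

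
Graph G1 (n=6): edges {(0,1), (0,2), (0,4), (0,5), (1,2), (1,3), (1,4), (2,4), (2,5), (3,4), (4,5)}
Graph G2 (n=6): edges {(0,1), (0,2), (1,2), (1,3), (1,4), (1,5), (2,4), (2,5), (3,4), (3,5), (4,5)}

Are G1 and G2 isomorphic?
Yes, isomorphic

The graphs are isomorphic.
One valid mapping φ: V(G1) → V(G2): 0→5, 1→2, 2→4, 3→0, 4→1, 5→3

Verify φ preserves adjacency — for each edge of G1, its image is an edge of G2:
  (0,1) → (φ(0),φ(1)) = (2,5) ∈ E(G2) ✓
  (0,2) → (φ(0),φ(2)) = (4,5) ∈ E(G2) ✓
  (0,4) → (φ(0),φ(4)) = (1,5) ∈ E(G2) ✓
  (0,5) → (φ(0),φ(5)) = (3,5) ∈ E(G2) ✓
  (1,2) → (φ(1),φ(2)) = (2,4) ∈ E(G2) ✓
  (1,3) → (φ(1),φ(3)) = (0,2) ∈ E(G2) ✓
  (1,4) → (φ(1),φ(4)) = (1,2) ∈ E(G2) ✓
  (2,4) → (φ(2),φ(4)) = (1,4) ∈ E(G2) ✓
  (2,5) → (φ(2),φ(5)) = (3,4) ∈ E(G2) ✓
  (3,4) → (φ(3),φ(4)) = (0,1) ∈ E(G2) ✓
  (4,5) → (φ(4),φ(5)) = (1,3) ∈ E(G2) ✓
All 11 edges of G1 map to edges of G2, and |E(G1)| = |E(G2)| = 11, so φ is a bijection on edges as well as vertices. Hence G1 ≅ G2.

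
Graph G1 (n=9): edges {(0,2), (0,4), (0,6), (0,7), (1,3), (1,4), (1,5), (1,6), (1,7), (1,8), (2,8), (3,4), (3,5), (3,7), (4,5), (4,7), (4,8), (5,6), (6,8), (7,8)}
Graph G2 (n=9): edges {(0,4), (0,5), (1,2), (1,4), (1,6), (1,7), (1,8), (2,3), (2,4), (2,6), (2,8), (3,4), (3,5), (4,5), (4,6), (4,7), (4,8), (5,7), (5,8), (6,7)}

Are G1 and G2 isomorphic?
No, not isomorphic

The graphs are NOT isomorphic.

Degrees in G1: deg(0)=4, deg(1)=6, deg(2)=2, deg(3)=4, deg(4)=6, deg(5)=4, deg(6)=4, deg(7)=5, deg(8)=5.
Sorted degree sequence of G1: [6, 6, 5, 5, 4, 4, 4, 4, 2].
Degrees in G2: deg(0)=2, deg(1)=5, deg(2)=5, deg(3)=3, deg(4)=8, deg(5)=5, deg(6)=4, deg(7)=4, deg(8)=4.
Sorted degree sequence of G2: [8, 5, 5, 5, 4, 4, 4, 3, 2].
The (sorted) degree sequence is an isomorphism invariant, so since G1 and G2 have different degree sequences they cannot be isomorphic.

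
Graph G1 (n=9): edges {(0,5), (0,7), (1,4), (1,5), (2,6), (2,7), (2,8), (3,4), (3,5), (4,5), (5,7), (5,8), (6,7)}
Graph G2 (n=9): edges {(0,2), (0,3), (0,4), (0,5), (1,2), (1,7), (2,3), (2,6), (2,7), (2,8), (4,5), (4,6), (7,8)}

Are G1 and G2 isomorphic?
Yes, isomorphic

The graphs are isomorphic.
One valid mapping φ: V(G1) → V(G2): 0→3, 1→1, 2→4, 3→8, 4→7, 5→2, 6→5, 7→0, 8→6

Verify φ preserves adjacency — for each edge of G1, its image is an edge of G2:
  (0,5) → (φ(0),φ(5)) = (2,3) ∈ E(G2) ✓
  (0,7) → (φ(0),φ(7)) = (0,3) ∈ E(G2) ✓
  (1,4) → (φ(1),φ(4)) = (1,7) ∈ E(G2) ✓
  (1,5) → (φ(1),φ(5)) = (1,2) ∈ E(G2) ✓
  (2,6) → (φ(2),φ(6)) = (4,5) ∈ E(G2) ✓
  (2,7) → (φ(2),φ(7)) = (0,4) ∈ E(G2) ✓
  (2,8) → (φ(2),φ(8)) = (4,6) ∈ E(G2) ✓
  (3,4) → (φ(3),φ(4)) = (7,8) ∈ E(G2) ✓
  (3,5) → (φ(3),φ(5)) = (2,8) ∈ E(G2) ✓
  (4,5) → (φ(4),φ(5)) = (2,7) ∈ E(G2) ✓
  (5,7) → (φ(5),φ(7)) = (0,2) ∈ E(G2) ✓
  (5,8) → (φ(5),φ(8)) = (2,6) ∈ E(G2) ✓
  (6,7) → (φ(6),φ(7)) = (0,5) ∈ E(G2) ✓
All 13 edges of G1 map to edges of G2, and |E(G1)| = |E(G2)| = 13, so φ is a bijection on edges as well as vertices. Hence G1 ≅ G2.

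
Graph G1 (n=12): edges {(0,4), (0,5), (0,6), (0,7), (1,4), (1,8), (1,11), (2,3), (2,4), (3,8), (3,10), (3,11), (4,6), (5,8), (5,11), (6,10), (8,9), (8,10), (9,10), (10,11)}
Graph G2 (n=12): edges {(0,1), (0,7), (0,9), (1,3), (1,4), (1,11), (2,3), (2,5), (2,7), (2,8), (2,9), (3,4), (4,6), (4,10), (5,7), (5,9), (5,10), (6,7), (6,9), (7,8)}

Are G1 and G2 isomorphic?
Yes, isomorphic

The graphs are isomorphic.
One valid mapping φ: V(G1) → V(G2): 0→1, 1→6, 2→10, 3→5, 4→4, 5→0, 6→3, 7→11, 8→7, 9→8, 10→2, 11→9

Verify φ preserves adjacency — for each edge of G1, its image is an edge of G2:
  (0,4) → (φ(0),φ(4)) = (1,4) ∈ E(G2) ✓
  (0,5) → (φ(0),φ(5)) = (0,1) ∈ E(G2) ✓
  (0,6) → (φ(0),φ(6)) = (1,3) ∈ E(G2) ✓
  (0,7) → (φ(0),φ(7)) = (1,11) ∈ E(G2) ✓
  (1,4) → (φ(1),φ(4)) = (4,6) ∈ E(G2) ✓
  (1,8) → (φ(1),φ(8)) = (6,7) ∈ E(G2) ✓
  (1,11) → (φ(1),φ(11)) = (6,9) ∈ E(G2) ✓
  (2,3) → (φ(2),φ(3)) = (5,10) ∈ E(G2) ✓
  (2,4) → (φ(2),φ(4)) = (4,10) ∈ E(G2) ✓
  (3,8) → (φ(3),φ(8)) = (5,7) ∈ E(G2) ✓
  (3,10) → (φ(3),φ(10)) = (2,5) ∈ E(G2) ✓
  (3,11) → (φ(3),φ(11)) = (5,9) ∈ E(G2) ✓
  (4,6) → (φ(4),φ(6)) = (3,4) ∈ E(G2) ✓
  (5,8) → (φ(5),φ(8)) = (0,7) ∈ E(G2) ✓
  (5,11) → (φ(5),φ(11)) = (0,9) ∈ E(G2) ✓
  (6,10) → (φ(6),φ(10)) = (2,3) ∈ E(G2) ✓
  (8,9) → (φ(8),φ(9)) = (7,8) ∈ E(G2) ✓
  (8,10) → (φ(8),φ(10)) = (2,7) ∈ E(G2) ✓
  (9,10) → (φ(9),φ(10)) = (2,8) ∈ E(G2) ✓
  (10,11) → (φ(10),φ(11)) = (2,9) ∈ E(G2) ✓
All 20 edges of G1 map to edges of G2, and |E(G1)| = |E(G2)| = 20, so φ is a bijection on edges as well as vertices. Hence G1 ≅ G2.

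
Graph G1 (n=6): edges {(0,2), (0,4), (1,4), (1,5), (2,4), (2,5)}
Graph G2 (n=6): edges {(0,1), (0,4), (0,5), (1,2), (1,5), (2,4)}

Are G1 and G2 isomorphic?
Yes, isomorphic

The graphs are isomorphic.
One valid mapping φ: V(G1) → V(G2): 0→5, 1→4, 2→1, 3→3, 4→0, 5→2

Verify φ preserves adjacency — for each edge of G1, its image is an edge of G2:
  (0,2) → (φ(0),φ(2)) = (1,5) ∈ E(G2) ✓
  (0,4) → (φ(0),φ(4)) = (0,5) ∈ E(G2) ✓
  (1,4) → (φ(1),φ(4)) = (0,4) ∈ E(G2) ✓
  (1,5) → (φ(1),φ(5)) = (2,4) ∈ E(G2) ✓
  (2,4) → (φ(2),φ(4)) = (0,1) ∈ E(G2) ✓
  (2,5) → (φ(2),φ(5)) = (1,2) ∈ E(G2) ✓
All 6 edges of G1 map to edges of G2, and |E(G1)| = |E(G2)| = 6, so φ is a bijection on edges as well as vertices. Hence G1 ≅ G2.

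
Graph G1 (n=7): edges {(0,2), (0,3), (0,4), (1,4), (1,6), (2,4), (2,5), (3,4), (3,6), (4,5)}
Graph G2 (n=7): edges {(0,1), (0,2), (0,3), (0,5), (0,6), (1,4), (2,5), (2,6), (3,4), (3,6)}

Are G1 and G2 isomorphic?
Yes, isomorphic

The graphs are isomorphic.
One valid mapping φ: V(G1) → V(G2): 0→6, 1→1, 2→2, 3→3, 4→0, 5→5, 6→4

Verify φ preserves adjacency — for each edge of G1, its image is an edge of G2:
  (0,2) → (φ(0),φ(2)) = (2,6) ∈ E(G2) ✓
  (0,3) → (φ(0),φ(3)) = (3,6) ∈ E(G2) ✓
  (0,4) → (φ(0),φ(4)) = (0,6) ∈ E(G2) ✓
  (1,4) → (φ(1),φ(4)) = (0,1) ∈ E(G2) ✓
  (1,6) → (φ(1),φ(6)) = (1,4) ∈ E(G2) ✓
  (2,4) → (φ(2),φ(4)) = (0,2) ∈ E(G2) ✓
  (2,5) → (φ(2),φ(5)) = (2,5) ∈ E(G2) ✓
  (3,4) → (φ(3),φ(4)) = (0,3) ∈ E(G2) ✓
  (3,6) → (φ(3),φ(6)) = (3,4) ∈ E(G2) ✓
  (4,5) → (φ(4),φ(5)) = (0,5) ∈ E(G2) ✓
All 10 edges of G1 map to edges of G2, and |E(G1)| = |E(G2)| = 10, so φ is a bijection on edges as well as vertices. Hence G1 ≅ G2.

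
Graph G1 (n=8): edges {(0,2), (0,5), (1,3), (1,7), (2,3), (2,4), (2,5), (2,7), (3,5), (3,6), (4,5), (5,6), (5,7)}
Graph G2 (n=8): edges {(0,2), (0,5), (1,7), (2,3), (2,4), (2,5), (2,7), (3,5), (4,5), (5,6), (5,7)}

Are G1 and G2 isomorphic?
No, not isomorphic

The graphs are NOT isomorphic.

Counting edges: G1 has 13 edge(s); G2 has 11 edge(s).
Edge count is an isomorphism invariant (a bijection on vertices induces a bijection on edges), so differing edge counts rule out isomorphism.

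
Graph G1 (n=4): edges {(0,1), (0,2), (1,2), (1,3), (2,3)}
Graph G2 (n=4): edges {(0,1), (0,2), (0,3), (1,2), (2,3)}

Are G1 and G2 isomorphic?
Yes, isomorphic

The graphs are isomorphic.
One valid mapping φ: V(G1) → V(G2): 0→1, 1→0, 2→2, 3→3

Verify φ preserves adjacency — for each edge of G1, its image is an edge of G2:
  (0,1) → (φ(0),φ(1)) = (0,1) ∈ E(G2) ✓
  (0,2) → (φ(0),φ(2)) = (1,2) ∈ E(G2) ✓
  (1,2) → (φ(1),φ(2)) = (0,2) ∈ E(G2) ✓
  (1,3) → (φ(1),φ(3)) = (0,3) ∈ E(G2) ✓
  (2,3) → (φ(2),φ(3)) = (2,3) ∈ E(G2) ✓
All 5 edges of G1 map to edges of G2, and |E(G1)| = |E(G2)| = 5, so φ is a bijection on edges as well as vertices. Hence G1 ≅ G2.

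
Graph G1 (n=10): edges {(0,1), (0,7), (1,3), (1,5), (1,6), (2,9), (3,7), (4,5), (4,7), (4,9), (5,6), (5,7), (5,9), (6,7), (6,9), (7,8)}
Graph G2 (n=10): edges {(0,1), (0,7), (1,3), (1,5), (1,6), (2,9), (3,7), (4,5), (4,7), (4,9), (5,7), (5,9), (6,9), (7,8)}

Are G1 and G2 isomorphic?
No, not isomorphic

The graphs are NOT isomorphic.

Counting edges: G1 has 16 edge(s); G2 has 14 edge(s).
Edge count is an isomorphism invariant (a bijection on vertices induces a bijection on edges), so differing edge counts rule out isomorphism.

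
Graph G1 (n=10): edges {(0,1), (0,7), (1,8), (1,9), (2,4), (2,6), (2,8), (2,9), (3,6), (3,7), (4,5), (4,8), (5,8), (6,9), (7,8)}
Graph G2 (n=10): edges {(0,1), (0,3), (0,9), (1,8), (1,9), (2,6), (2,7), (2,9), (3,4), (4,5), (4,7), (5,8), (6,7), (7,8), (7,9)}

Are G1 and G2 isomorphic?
Yes, isomorphic

The graphs are isomorphic.
One valid mapping φ: V(G1) → V(G2): 0→5, 1→8, 2→9, 3→3, 4→2, 5→6, 6→0, 7→4, 8→7, 9→1

Verify φ preserves adjacency — for each edge of G1, its image is an edge of G2:
  (0,1) → (φ(0),φ(1)) = (5,8) ∈ E(G2) ✓
  (0,7) → (φ(0),φ(7)) = (4,5) ∈ E(G2) ✓
  (1,8) → (φ(1),φ(8)) = (7,8) ∈ E(G2) ✓
  (1,9) → (φ(1),φ(9)) = (1,8) ∈ E(G2) ✓
  (2,4) → (φ(2),φ(4)) = (2,9) ∈ E(G2) ✓
  (2,6) → (φ(2),φ(6)) = (0,9) ∈ E(G2) ✓
  (2,8) → (φ(2),φ(8)) = (7,9) ∈ E(G2) ✓
  (2,9) → (φ(2),φ(9)) = (1,9) ∈ E(G2) ✓
  (3,6) → (φ(3),φ(6)) = (0,3) ∈ E(G2) ✓
  (3,7) → (φ(3),φ(7)) = (3,4) ∈ E(G2) ✓
  (4,5) → (φ(4),φ(5)) = (2,6) ∈ E(G2) ✓
  (4,8) → (φ(4),φ(8)) = (2,7) ∈ E(G2) ✓
  (5,8) → (φ(5),φ(8)) = (6,7) ∈ E(G2) ✓
  (6,9) → (φ(6),φ(9)) = (0,1) ∈ E(G2) ✓
  (7,8) → (φ(7),φ(8)) = (4,7) ∈ E(G2) ✓
All 15 edges of G1 map to edges of G2, and |E(G1)| = |E(G2)| = 15, so φ is a bijection on edges as well as vertices. Hence G1 ≅ G2.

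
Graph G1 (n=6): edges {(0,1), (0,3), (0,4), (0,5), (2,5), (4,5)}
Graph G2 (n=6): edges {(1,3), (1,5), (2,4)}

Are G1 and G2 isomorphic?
No, not isomorphic

The graphs are NOT isomorphic.

Connected components of G1: 1 component(s) with vertex sets [[0, 1, 2, 3, 4, 5]], sizes [6].
Connected components of G2: 3 component(s) with vertex sets [[0], [2, 4], [1, 3, 5]], sizes [1, 2, 3].
The number of connected components (and the multiset of component sizes) is an isomorphism invariant — an isomorphism maps each component of G1 bijectively onto a component of G2. Since G1 has 1 component(s) and G2 has 3, they cannot be isomorphic.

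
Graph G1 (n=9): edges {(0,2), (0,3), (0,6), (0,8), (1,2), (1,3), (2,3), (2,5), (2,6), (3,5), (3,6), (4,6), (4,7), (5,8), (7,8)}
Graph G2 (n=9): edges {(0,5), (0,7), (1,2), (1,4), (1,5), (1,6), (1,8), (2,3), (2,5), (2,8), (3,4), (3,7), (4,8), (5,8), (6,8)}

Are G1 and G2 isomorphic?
Yes, isomorphic

The graphs are isomorphic.
One valid mapping φ: V(G1) → V(G2): 0→2, 1→6, 2→8, 3→1, 4→0, 5→4, 6→5, 7→7, 8→3

Verify φ preserves adjacency — for each edge of G1, its image is an edge of G2:
  (0,2) → (φ(0),φ(2)) = (2,8) ∈ E(G2) ✓
  (0,3) → (φ(0),φ(3)) = (1,2) ∈ E(G2) ✓
  (0,6) → (φ(0),φ(6)) = (2,5) ∈ E(G2) ✓
  (0,8) → (φ(0),φ(8)) = (2,3) ∈ E(G2) ✓
  (1,2) → (φ(1),φ(2)) = (6,8) ∈ E(G2) ✓
  (1,3) → (φ(1),φ(3)) = (1,6) ∈ E(G2) ✓
  (2,3) → (φ(2),φ(3)) = (1,8) ∈ E(G2) ✓
  (2,5) → (φ(2),φ(5)) = (4,8) ∈ E(G2) ✓
  (2,6) → (φ(2),φ(6)) = (5,8) ∈ E(G2) ✓
  (3,5) → (φ(3),φ(5)) = (1,4) ∈ E(G2) ✓
  (3,6) → (φ(3),φ(6)) = (1,5) ∈ E(G2) ✓
  (4,6) → (φ(4),φ(6)) = (0,5) ∈ E(G2) ✓
  (4,7) → (φ(4),φ(7)) = (0,7) ∈ E(G2) ✓
  (5,8) → (φ(5),φ(8)) = (3,4) ∈ E(G2) ✓
  (7,8) → (φ(7),φ(8)) = (3,7) ∈ E(G2) ✓
All 15 edges of G1 map to edges of G2, and |E(G1)| = |E(G2)| = 15, so φ is a bijection on edges as well as vertices. Hence G1 ≅ G2.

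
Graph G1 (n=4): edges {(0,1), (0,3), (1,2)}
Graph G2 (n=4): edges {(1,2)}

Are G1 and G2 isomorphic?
No, not isomorphic

The graphs are NOT isomorphic.

Degrees in G1: deg(0)=2, deg(1)=2, deg(2)=1, deg(3)=1.
Sorted degree sequence of G1: [2, 2, 1, 1].
Degrees in G2: deg(0)=0, deg(1)=1, deg(2)=1, deg(3)=0.
Sorted degree sequence of G2: [1, 1, 0, 0].
The (sorted) degree sequence is an isomorphism invariant, so since G1 and G2 have different degree sequences they cannot be isomorphic.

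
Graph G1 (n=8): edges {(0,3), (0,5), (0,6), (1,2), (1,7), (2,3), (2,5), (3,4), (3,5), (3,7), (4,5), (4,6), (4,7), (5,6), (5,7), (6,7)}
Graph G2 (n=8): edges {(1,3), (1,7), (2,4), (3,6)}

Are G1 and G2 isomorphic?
No, not isomorphic

The graphs are NOT isomorphic.

Connected components of G1: 1 component(s) with vertex sets [[0, 1, 2, 3, 4, 5, 6, 7]], sizes [8].
Connected components of G2: 4 component(s) with vertex sets [[0], [5], [2, 4], [1, 3, 6, 7]], sizes [1, 1, 2, 4].
The number of connected components (and the multiset of component sizes) is an isomorphism invariant — an isomorphism maps each component of G1 bijectively onto a component of G2. Since G1 has 1 component(s) and G2 has 4, they cannot be isomorphic.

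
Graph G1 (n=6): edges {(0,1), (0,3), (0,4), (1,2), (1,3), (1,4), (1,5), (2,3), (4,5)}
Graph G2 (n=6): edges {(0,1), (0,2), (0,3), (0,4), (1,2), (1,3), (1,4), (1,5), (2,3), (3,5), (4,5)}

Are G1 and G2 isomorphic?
No, not isomorphic

The graphs are NOT isomorphic.

Counting edges: G1 has 9 edge(s); G2 has 11 edge(s).
Edge count is an isomorphism invariant (a bijection on vertices induces a bijection on edges), so differing edge counts rule out isomorphism.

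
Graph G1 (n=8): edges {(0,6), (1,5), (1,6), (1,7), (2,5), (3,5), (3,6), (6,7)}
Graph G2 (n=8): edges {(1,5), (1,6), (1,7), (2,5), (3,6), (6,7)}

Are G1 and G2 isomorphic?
No, not isomorphic

The graphs are NOT isomorphic.

Counting edges: G1 has 8 edge(s); G2 has 6 edge(s).
Edge count is an isomorphism invariant (a bijection on vertices induces a bijection on edges), so differing edge counts rule out isomorphism.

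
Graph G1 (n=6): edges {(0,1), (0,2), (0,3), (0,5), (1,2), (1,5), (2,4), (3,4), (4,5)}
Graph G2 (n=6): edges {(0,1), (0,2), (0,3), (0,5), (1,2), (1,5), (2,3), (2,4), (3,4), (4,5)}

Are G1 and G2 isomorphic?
No, not isomorphic

The graphs are NOT isomorphic.

Counting edges: G1 has 9 edge(s); G2 has 10 edge(s).
Edge count is an isomorphism invariant (a bijection on vertices induces a bijection on edges), so differing edge counts rule out isomorphism.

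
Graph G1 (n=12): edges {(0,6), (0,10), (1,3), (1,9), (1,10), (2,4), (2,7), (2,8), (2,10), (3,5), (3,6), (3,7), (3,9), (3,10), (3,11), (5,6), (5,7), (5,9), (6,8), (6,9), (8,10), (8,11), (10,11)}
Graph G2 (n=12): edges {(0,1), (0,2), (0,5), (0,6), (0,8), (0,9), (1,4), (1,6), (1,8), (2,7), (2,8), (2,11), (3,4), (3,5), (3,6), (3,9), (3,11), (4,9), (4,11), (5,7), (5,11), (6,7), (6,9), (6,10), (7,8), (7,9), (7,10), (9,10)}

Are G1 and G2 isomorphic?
No, not isomorphic

The graphs are NOT isomorphic.

Degrees in G1: deg(0)=2, deg(1)=3, deg(2)=4, deg(3)=7, deg(4)=1, deg(5)=4, deg(6)=5, deg(7)=3, deg(8)=4, deg(9)=4, deg(10)=6, deg(11)=3.
Sorted degree sequence of G1: [7, 6, 5, 4, 4, 4, 4, 3, 3, 3, 2, 1].
Degrees in G2: deg(0)=6, deg(1)=4, deg(2)=4, deg(3)=5, deg(4)=4, deg(5)=4, deg(6)=6, deg(7)=6, deg(8)=4, deg(9)=6, deg(10)=3, deg(11)=4.
Sorted degree sequence of G2: [6, 6, 6, 6, 5, 4, 4, 4, 4, 4, 4, 3].
The (sorted) degree sequence is an isomorphism invariant, so since G1 and G2 have different degree sequences they cannot be isomorphic.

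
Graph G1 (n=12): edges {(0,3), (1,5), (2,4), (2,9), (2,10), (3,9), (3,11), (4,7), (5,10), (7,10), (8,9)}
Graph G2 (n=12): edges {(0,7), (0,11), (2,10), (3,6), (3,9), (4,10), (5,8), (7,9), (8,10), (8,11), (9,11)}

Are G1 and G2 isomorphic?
Yes, isomorphic

The graphs are isomorphic.
One valid mapping φ: V(G1) → V(G2): 0→4, 1→6, 2→11, 3→10, 4→0, 5→3, 6→1, 7→7, 8→5, 9→8, 10→9, 11→2

Verify φ preserves adjacency — for each edge of G1, its image is an edge of G2:
  (0,3) → (φ(0),φ(3)) = (4,10) ∈ E(G2) ✓
  (1,5) → (φ(1),φ(5)) = (3,6) ∈ E(G2) ✓
  (2,4) → (φ(2),φ(4)) = (0,11) ∈ E(G2) ✓
  (2,9) → (φ(2),φ(9)) = (8,11) ∈ E(G2) ✓
  (2,10) → (φ(2),φ(10)) = (9,11) ∈ E(G2) ✓
  (3,9) → (φ(3),φ(9)) = (8,10) ∈ E(G2) ✓
  (3,11) → (φ(3),φ(11)) = (2,10) ∈ E(G2) ✓
  (4,7) → (φ(4),φ(7)) = (0,7) ∈ E(G2) ✓
  (5,10) → (φ(5),φ(10)) = (3,9) ∈ E(G2) ✓
  (7,10) → (φ(7),φ(10)) = (7,9) ∈ E(G2) ✓
  (8,9) → (φ(8),φ(9)) = (5,8) ∈ E(G2) ✓
All 11 edges of G1 map to edges of G2, and |E(G1)| = |E(G2)| = 11, so φ is a bijection on edges as well as vertices. Hence G1 ≅ G2.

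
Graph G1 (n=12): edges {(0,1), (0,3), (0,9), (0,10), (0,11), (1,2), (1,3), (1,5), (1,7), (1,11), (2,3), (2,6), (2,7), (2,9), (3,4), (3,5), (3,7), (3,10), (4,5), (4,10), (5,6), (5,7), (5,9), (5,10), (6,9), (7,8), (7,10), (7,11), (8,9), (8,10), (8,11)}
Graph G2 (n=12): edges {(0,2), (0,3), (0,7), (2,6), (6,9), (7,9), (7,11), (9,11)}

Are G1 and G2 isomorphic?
No, not isomorphic

The graphs are NOT isomorphic.

Connected components of G1: 1 component(s) with vertex sets [[0, 1, 2, 3, 4, 5, 6, 7, 8, 9, 10, 11]], sizes [12].
Connected components of G2: 6 component(s) with vertex sets [[1], [4], [5], [8], [10], [0, 2, 3, 6, 7, 9, 11]], sizes [1, 1, 1, 1, 1, 7].
The number of connected components (and the multiset of component sizes) is an isomorphism invariant — an isomorphism maps each component of G1 bijectively onto a component of G2. Since G1 has 1 component(s) and G2 has 6, they cannot be isomorphic.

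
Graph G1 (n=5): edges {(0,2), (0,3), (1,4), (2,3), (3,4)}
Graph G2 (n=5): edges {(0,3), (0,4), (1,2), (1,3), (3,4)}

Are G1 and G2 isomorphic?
Yes, isomorphic

The graphs are isomorphic.
One valid mapping φ: V(G1) → V(G2): 0→4, 1→2, 2→0, 3→3, 4→1

Verify φ preserves adjacency — for each edge of G1, its image is an edge of G2:
  (0,2) → (φ(0),φ(2)) = (0,4) ∈ E(G2) ✓
  (0,3) → (φ(0),φ(3)) = (3,4) ∈ E(G2) ✓
  (1,4) → (φ(1),φ(4)) = (1,2) ∈ E(G2) ✓
  (2,3) → (φ(2),φ(3)) = (0,3) ∈ E(G2) ✓
  (3,4) → (φ(3),φ(4)) = (1,3) ∈ E(G2) ✓
All 5 edges of G1 map to edges of G2, and |E(G1)| = |E(G2)| = 5, so φ is a bijection on edges as well as vertices. Hence G1 ≅ G2.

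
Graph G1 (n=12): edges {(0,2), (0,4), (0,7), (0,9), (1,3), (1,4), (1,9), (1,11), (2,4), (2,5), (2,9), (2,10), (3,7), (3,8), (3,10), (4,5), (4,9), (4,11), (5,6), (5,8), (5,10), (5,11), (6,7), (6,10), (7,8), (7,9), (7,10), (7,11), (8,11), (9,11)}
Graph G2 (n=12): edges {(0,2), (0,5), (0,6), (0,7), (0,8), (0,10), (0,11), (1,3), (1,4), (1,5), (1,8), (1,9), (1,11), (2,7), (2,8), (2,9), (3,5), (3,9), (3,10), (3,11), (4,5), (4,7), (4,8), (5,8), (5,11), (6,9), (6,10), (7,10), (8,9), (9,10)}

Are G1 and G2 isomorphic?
Yes, isomorphic

The graphs are isomorphic.
One valid mapping φ: V(G1) → V(G2): 0→11, 1→4, 2→3, 3→7, 4→1, 5→9, 6→6, 7→0, 8→2, 9→5, 10→10, 11→8

Verify φ preserves adjacency — for each edge of G1, its image is an edge of G2:
  (0,2) → (φ(0),φ(2)) = (3,11) ∈ E(G2) ✓
  (0,4) → (φ(0),φ(4)) = (1,11) ∈ E(G2) ✓
  (0,7) → (φ(0),φ(7)) = (0,11) ∈ E(G2) ✓
  (0,9) → (φ(0),φ(9)) = (5,11) ∈ E(G2) ✓
  (1,3) → (φ(1),φ(3)) = (4,7) ∈ E(G2) ✓
  (1,4) → (φ(1),φ(4)) = (1,4) ∈ E(G2) ✓
  (1,9) → (φ(1),φ(9)) = (4,5) ∈ E(G2) ✓
  (1,11) → (φ(1),φ(11)) = (4,8) ∈ E(G2) ✓
  (2,4) → (φ(2),φ(4)) = (1,3) ∈ E(G2) ✓
  (2,5) → (φ(2),φ(5)) = (3,9) ∈ E(G2) ✓
  (2,9) → (φ(2),φ(9)) = (3,5) ∈ E(G2) ✓
  (2,10) → (φ(2),φ(10)) = (3,10) ∈ E(G2) ✓
  (3,7) → (φ(3),φ(7)) = (0,7) ∈ E(G2) ✓
  (3,8) → (φ(3),φ(8)) = (2,7) ∈ E(G2) ✓
  (3,10) → (φ(3),φ(10)) = (7,10) ∈ E(G2) ✓
  (4,5) → (φ(4),φ(5)) = (1,9) ∈ E(G2) ✓
  (4,9) → (φ(4),φ(9)) = (1,5) ∈ E(G2) ✓
  (4,11) → (φ(4),φ(11)) = (1,8) ∈ E(G2) ✓
  (5,6) → (φ(5),φ(6)) = (6,9) ∈ E(G2) ✓
  (5,8) → (φ(5),φ(8)) = (2,9) ∈ E(G2) ✓
  (5,10) → (φ(5),φ(10)) = (9,10) ∈ E(G2) ✓
  (5,11) → (φ(5),φ(11)) = (8,9) ∈ E(G2) ✓
  (6,7) → (φ(6),φ(7)) = (0,6) ∈ E(G2) ✓
  (6,10) → (φ(6),φ(10)) = (6,10) ∈ E(G2) ✓
  (7,8) → (φ(7),φ(8)) = (0,2) ∈ E(G2) ✓
  (7,9) → (φ(7),φ(9)) = (0,5) ∈ E(G2) ✓
  (7,10) → (φ(7),φ(10)) = (0,10) ∈ E(G2) ✓
  (7,11) → (φ(7),φ(11)) = (0,8) ∈ E(G2) ✓
  (8,11) → (φ(8),φ(11)) = (2,8) ∈ E(G2) ✓
  (9,11) → (φ(9),φ(11)) = (5,8) ∈ E(G2) ✓
All 30 edges of G1 map to edges of G2, and |E(G1)| = |E(G2)| = 30, so φ is a bijection on edges as well as vertices. Hence G1 ≅ G2.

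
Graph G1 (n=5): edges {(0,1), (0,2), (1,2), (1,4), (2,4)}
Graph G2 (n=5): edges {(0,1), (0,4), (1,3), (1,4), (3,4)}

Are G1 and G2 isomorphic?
Yes, isomorphic

The graphs are isomorphic.
One valid mapping φ: V(G1) → V(G2): 0→3, 1→4, 2→1, 3→2, 4→0

Verify φ preserves adjacency — for each edge of G1, its image is an edge of G2:
  (0,1) → (φ(0),φ(1)) = (3,4) ∈ E(G2) ✓
  (0,2) → (φ(0),φ(2)) = (1,3) ∈ E(G2) ✓
  (1,2) → (φ(1),φ(2)) = (1,4) ∈ E(G2) ✓
  (1,4) → (φ(1),φ(4)) = (0,4) ∈ E(G2) ✓
  (2,4) → (φ(2),φ(4)) = (0,1) ∈ E(G2) ✓
All 5 edges of G1 map to edges of G2, and |E(G1)| = |E(G2)| = 5, so φ is a bijection on edges as well as vertices. Hence G1 ≅ G2.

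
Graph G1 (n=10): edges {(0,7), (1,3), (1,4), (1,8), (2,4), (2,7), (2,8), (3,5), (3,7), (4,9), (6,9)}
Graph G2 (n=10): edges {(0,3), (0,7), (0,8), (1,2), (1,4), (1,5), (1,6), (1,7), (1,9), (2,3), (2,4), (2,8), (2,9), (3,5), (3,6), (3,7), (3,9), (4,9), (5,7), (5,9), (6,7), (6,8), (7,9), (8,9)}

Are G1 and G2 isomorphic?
No, not isomorphic

The graphs are NOT isomorphic.

Counting triangles (3-cliques): G1 has 0, G2 has 16.
Triangle count is an isomorphism invariant, so differing triangle counts rule out isomorphism.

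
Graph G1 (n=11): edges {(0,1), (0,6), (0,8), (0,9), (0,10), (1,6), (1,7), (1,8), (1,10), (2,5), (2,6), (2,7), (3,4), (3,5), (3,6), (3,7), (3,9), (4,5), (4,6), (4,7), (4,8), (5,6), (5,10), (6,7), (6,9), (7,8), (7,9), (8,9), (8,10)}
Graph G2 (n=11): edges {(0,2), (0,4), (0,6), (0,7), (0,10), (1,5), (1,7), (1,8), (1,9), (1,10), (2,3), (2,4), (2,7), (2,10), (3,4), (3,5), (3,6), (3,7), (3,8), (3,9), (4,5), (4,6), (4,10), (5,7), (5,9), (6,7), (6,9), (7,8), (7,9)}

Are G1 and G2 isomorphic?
Yes, isomorphic

The graphs are isomorphic.
One valid mapping φ: V(G1) → V(G2): 0→0, 1→2, 2→8, 3→9, 4→5, 5→1, 6→7, 7→3, 8→4, 9→6, 10→10

Verify φ preserves adjacency — for each edge of G1, its image is an edge of G2:
  (0,1) → (φ(0),φ(1)) = (0,2) ∈ E(G2) ✓
  (0,6) → (φ(0),φ(6)) = (0,7) ∈ E(G2) ✓
  (0,8) → (φ(0),φ(8)) = (0,4) ∈ E(G2) ✓
  (0,9) → (φ(0),φ(9)) = (0,6) ∈ E(G2) ✓
  (0,10) → (φ(0),φ(10)) = (0,10) ∈ E(G2) ✓
  (1,6) → (φ(1),φ(6)) = (2,7) ∈ E(G2) ✓
  (1,7) → (φ(1),φ(7)) = (2,3) ∈ E(G2) ✓
  (1,8) → (φ(1),φ(8)) = (2,4) ∈ E(G2) ✓
  (1,10) → (φ(1),φ(10)) = (2,10) ∈ E(G2) ✓
  (2,5) → (φ(2),φ(5)) = (1,8) ∈ E(G2) ✓
  (2,6) → (φ(2),φ(6)) = (7,8) ∈ E(G2) ✓
  (2,7) → (φ(2),φ(7)) = (3,8) ∈ E(G2) ✓
  (3,4) → (φ(3),φ(4)) = (5,9) ∈ E(G2) ✓
  (3,5) → (φ(3),φ(5)) = (1,9) ∈ E(G2) ✓
  (3,6) → (φ(3),φ(6)) = (7,9) ∈ E(G2) ✓
  (3,7) → (φ(3),φ(7)) = (3,9) ∈ E(G2) ✓
  (3,9) → (φ(3),φ(9)) = (6,9) ∈ E(G2) ✓
  (4,5) → (φ(4),φ(5)) = (1,5) ∈ E(G2) ✓
  (4,6) → (φ(4),φ(6)) = (5,7) ∈ E(G2) ✓
  (4,7) → (φ(4),φ(7)) = (3,5) ∈ E(G2) ✓
  (4,8) → (φ(4),φ(8)) = (4,5) ∈ E(G2) ✓
  (5,6) → (φ(5),φ(6)) = (1,7) ∈ E(G2) ✓
  (5,10) → (φ(5),φ(10)) = (1,10) ∈ E(G2) ✓
  (6,7) → (φ(6),φ(7)) = (3,7) ∈ E(G2) ✓
  (6,9) → (φ(6),φ(9)) = (6,7) ∈ E(G2) ✓
  (7,8) → (φ(7),φ(8)) = (3,4) ∈ E(G2) ✓
  (7,9) → (φ(7),φ(9)) = (3,6) ∈ E(G2) ✓
  (8,9) → (φ(8),φ(9)) = (4,6) ∈ E(G2) ✓
  (8,10) → (φ(8),φ(10)) = (4,10) ∈ E(G2) ✓
All 29 edges of G1 map to edges of G2, and |E(G1)| = |E(G2)| = 29, so φ is a bijection on edges as well as vertices. Hence G1 ≅ G2.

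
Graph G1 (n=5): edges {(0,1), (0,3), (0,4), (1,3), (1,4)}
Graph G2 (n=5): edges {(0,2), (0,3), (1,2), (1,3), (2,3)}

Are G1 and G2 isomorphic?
Yes, isomorphic

The graphs are isomorphic.
One valid mapping φ: V(G1) → V(G2): 0→3, 1→2, 2→4, 3→1, 4→0

Verify φ preserves adjacency — for each edge of G1, its image is an edge of G2:
  (0,1) → (φ(0),φ(1)) = (2,3) ∈ E(G2) ✓
  (0,3) → (φ(0),φ(3)) = (1,3) ∈ E(G2) ✓
  (0,4) → (φ(0),φ(4)) = (0,3) ∈ E(G2) ✓
  (1,3) → (φ(1),φ(3)) = (1,2) ∈ E(G2) ✓
  (1,4) → (φ(1),φ(4)) = (0,2) ∈ E(G2) ✓
All 5 edges of G1 map to edges of G2, and |E(G1)| = |E(G2)| = 5, so φ is a bijection on edges as well as vertices. Hence G1 ≅ G2.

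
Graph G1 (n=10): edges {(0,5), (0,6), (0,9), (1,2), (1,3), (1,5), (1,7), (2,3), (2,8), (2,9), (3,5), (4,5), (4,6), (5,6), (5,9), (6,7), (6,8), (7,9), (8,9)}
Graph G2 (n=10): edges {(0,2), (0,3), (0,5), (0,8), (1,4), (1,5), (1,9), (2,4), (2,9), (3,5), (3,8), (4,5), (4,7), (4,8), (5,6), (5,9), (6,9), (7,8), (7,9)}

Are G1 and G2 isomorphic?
Yes, isomorphic

The graphs are isomorphic.
One valid mapping φ: V(G1) → V(G2): 0→1, 1→0, 2→8, 3→3, 4→6, 5→5, 6→9, 7→2, 8→7, 9→4

Verify φ preserves adjacency — for each edge of G1, its image is an edge of G2:
  (0,5) → (φ(0),φ(5)) = (1,5) ∈ E(G2) ✓
  (0,6) → (φ(0),φ(6)) = (1,9) ∈ E(G2) ✓
  (0,9) → (φ(0),φ(9)) = (1,4) ∈ E(G2) ✓
  (1,2) → (φ(1),φ(2)) = (0,8) ∈ E(G2) ✓
  (1,3) → (φ(1),φ(3)) = (0,3) ∈ E(G2) ✓
  (1,5) → (φ(1),φ(5)) = (0,5) ∈ E(G2) ✓
  (1,7) → (φ(1),φ(7)) = (0,2) ∈ E(G2) ✓
  (2,3) → (φ(2),φ(3)) = (3,8) ∈ E(G2) ✓
  (2,8) → (φ(2),φ(8)) = (7,8) ∈ E(G2) ✓
  (2,9) → (φ(2),φ(9)) = (4,8) ∈ E(G2) ✓
  (3,5) → (φ(3),φ(5)) = (3,5) ∈ E(G2) ✓
  (4,5) → (φ(4),φ(5)) = (5,6) ∈ E(G2) ✓
  (4,6) → (φ(4),φ(6)) = (6,9) ∈ E(G2) ✓
  (5,6) → (φ(5),φ(6)) = (5,9) ∈ E(G2) ✓
  (5,9) → (φ(5),φ(9)) = (4,5) ∈ E(G2) ✓
  (6,7) → (φ(6),φ(7)) = (2,9) ∈ E(G2) ✓
  (6,8) → (φ(6),φ(8)) = (7,9) ∈ E(G2) ✓
  (7,9) → (φ(7),φ(9)) = (2,4) ∈ E(G2) ✓
  (8,9) → (φ(8),φ(9)) = (4,7) ∈ E(G2) ✓
All 19 edges of G1 map to edges of G2, and |E(G1)| = |E(G2)| = 19, so φ is a bijection on edges as well as vertices. Hence G1 ≅ G2.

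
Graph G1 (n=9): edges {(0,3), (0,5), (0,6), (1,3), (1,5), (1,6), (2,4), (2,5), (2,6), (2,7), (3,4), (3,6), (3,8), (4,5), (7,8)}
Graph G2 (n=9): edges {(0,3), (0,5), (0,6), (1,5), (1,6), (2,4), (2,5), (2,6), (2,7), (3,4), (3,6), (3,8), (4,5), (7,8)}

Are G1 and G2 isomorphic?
No, not isomorphic

The graphs are NOT isomorphic.

Counting edges: G1 has 15 edge(s); G2 has 14 edge(s).
Edge count is an isomorphism invariant (a bijection on vertices induces a bijection on edges), so differing edge counts rule out isomorphism.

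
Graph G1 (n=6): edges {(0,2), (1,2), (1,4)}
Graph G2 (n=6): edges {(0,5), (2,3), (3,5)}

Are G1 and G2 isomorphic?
Yes, isomorphic

The graphs are isomorphic.
One valid mapping φ: V(G1) → V(G2): 0→0, 1→3, 2→5, 3→1, 4→2, 5→4

Verify φ preserves adjacency — for each edge of G1, its image is an edge of G2:
  (0,2) → (φ(0),φ(2)) = (0,5) ∈ E(G2) ✓
  (1,2) → (φ(1),φ(2)) = (3,5) ∈ E(G2) ✓
  (1,4) → (φ(1),φ(4)) = (2,3) ∈ E(G2) ✓
All 3 edges of G1 map to edges of G2, and |E(G1)| = |E(G2)| = 3, so φ is a bijection on edges as well as vertices. Hence G1 ≅ G2.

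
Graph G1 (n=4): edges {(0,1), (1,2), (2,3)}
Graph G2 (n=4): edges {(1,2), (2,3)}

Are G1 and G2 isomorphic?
No, not isomorphic

The graphs are NOT isomorphic.

Degrees in G1: deg(0)=1, deg(1)=2, deg(2)=2, deg(3)=1.
Sorted degree sequence of G1: [2, 2, 1, 1].
Degrees in G2: deg(0)=0, deg(1)=1, deg(2)=2, deg(3)=1.
Sorted degree sequence of G2: [2, 1, 1, 0].
The (sorted) degree sequence is an isomorphism invariant, so since G1 and G2 have different degree sequences they cannot be isomorphic.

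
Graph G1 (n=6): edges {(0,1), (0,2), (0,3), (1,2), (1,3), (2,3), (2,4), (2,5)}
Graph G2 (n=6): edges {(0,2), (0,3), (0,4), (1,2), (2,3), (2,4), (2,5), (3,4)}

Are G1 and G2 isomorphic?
Yes, isomorphic

The graphs are isomorphic.
One valid mapping φ: V(G1) → V(G2): 0→3, 1→4, 2→2, 3→0, 4→1, 5→5

Verify φ preserves adjacency — for each edge of G1, its image is an edge of G2:
  (0,1) → (φ(0),φ(1)) = (3,4) ∈ E(G2) ✓
  (0,2) → (φ(0),φ(2)) = (2,3) ∈ E(G2) ✓
  (0,3) → (φ(0),φ(3)) = (0,3) ∈ E(G2) ✓
  (1,2) → (φ(1),φ(2)) = (2,4) ∈ E(G2) ✓
  (1,3) → (φ(1),φ(3)) = (0,4) ∈ E(G2) ✓
  (2,3) → (φ(2),φ(3)) = (0,2) ∈ E(G2) ✓
  (2,4) → (φ(2),φ(4)) = (1,2) ∈ E(G2) ✓
  (2,5) → (φ(2),φ(5)) = (2,5) ∈ E(G2) ✓
All 8 edges of G1 map to edges of G2, and |E(G1)| = |E(G2)| = 8, so φ is a bijection on edges as well as vertices. Hence G1 ≅ G2.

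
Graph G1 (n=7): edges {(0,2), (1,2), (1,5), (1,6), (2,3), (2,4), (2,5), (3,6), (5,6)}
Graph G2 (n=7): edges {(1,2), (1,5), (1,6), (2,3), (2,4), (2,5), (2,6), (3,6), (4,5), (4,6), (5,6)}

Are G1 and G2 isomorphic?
No, not isomorphic

The graphs are NOT isomorphic.

Connected components of G1: 1 component(s) with vertex sets [[0, 1, 2, 3, 4, 5, 6]], sizes [7].
Connected components of G2: 2 component(s) with vertex sets [[0], [1, 2, 3, 4, 5, 6]], sizes [1, 6].
The number of connected components (and the multiset of component sizes) is an isomorphism invariant — an isomorphism maps each component of G1 bijectively onto a component of G2. Since G1 has 1 component(s) and G2 has 2, they cannot be isomorphic.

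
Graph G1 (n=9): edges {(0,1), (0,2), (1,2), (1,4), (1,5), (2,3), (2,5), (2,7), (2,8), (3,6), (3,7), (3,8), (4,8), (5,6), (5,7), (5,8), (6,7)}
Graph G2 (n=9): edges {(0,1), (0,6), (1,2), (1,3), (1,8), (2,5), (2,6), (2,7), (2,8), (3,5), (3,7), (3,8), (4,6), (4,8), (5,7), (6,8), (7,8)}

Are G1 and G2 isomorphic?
Yes, isomorphic

The graphs are isomorphic.
One valid mapping φ: V(G1) → V(G2): 0→4, 1→6, 2→8, 3→3, 4→0, 5→2, 6→5, 7→7, 8→1

Verify φ preserves adjacency — for each edge of G1, its image is an edge of G2:
  (0,1) → (φ(0),φ(1)) = (4,6) ∈ E(G2) ✓
  (0,2) → (φ(0),φ(2)) = (4,8) ∈ E(G2) ✓
  (1,2) → (φ(1),φ(2)) = (6,8) ∈ E(G2) ✓
  (1,4) → (φ(1),φ(4)) = (0,6) ∈ E(G2) ✓
  (1,5) → (φ(1),φ(5)) = (2,6) ∈ E(G2) ✓
  (2,3) → (φ(2),φ(3)) = (3,8) ∈ E(G2) ✓
  (2,5) → (φ(2),φ(5)) = (2,8) ∈ E(G2) ✓
  (2,7) → (φ(2),φ(7)) = (7,8) ∈ E(G2) ✓
  (2,8) → (φ(2),φ(8)) = (1,8) ∈ E(G2) ✓
  (3,6) → (φ(3),φ(6)) = (3,5) ∈ E(G2) ✓
  (3,7) → (φ(3),φ(7)) = (3,7) ∈ E(G2) ✓
  (3,8) → (φ(3),φ(8)) = (1,3) ∈ E(G2) ✓
  (4,8) → (φ(4),φ(8)) = (0,1) ∈ E(G2) ✓
  (5,6) → (φ(5),φ(6)) = (2,5) ∈ E(G2) ✓
  (5,7) → (φ(5),φ(7)) = (2,7) ∈ E(G2) ✓
  (5,8) → (φ(5),φ(8)) = (1,2) ∈ E(G2) ✓
  (6,7) → (φ(6),φ(7)) = (5,7) ∈ E(G2) ✓
All 17 edges of G1 map to edges of G2, and |E(G1)| = |E(G2)| = 17, so φ is a bijection on edges as well as vertices. Hence G1 ≅ G2.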